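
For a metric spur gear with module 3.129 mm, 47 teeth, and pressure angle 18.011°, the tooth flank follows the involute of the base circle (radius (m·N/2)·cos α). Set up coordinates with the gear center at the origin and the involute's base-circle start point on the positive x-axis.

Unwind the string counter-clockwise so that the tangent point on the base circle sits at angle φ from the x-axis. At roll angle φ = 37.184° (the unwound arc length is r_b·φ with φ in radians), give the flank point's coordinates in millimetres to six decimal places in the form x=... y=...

pitch radius r_p = m·N/2 = 3.129·47/2 = 73.531500
base radius r_b = r_p·cos α = 73.531500·cos 18.011° = 69.928249
roll angle φ = 37.184° = 0.64898323 rad
x = r_b·(cos φ + φ·sin φ) = 69.928249·(0.79669872 + 0.64898323·0.60437666) = 83.139725
y = r_b·(sin φ − φ·cos φ) = 69.928249·(0.60437666 − 0.64898323·0.79669872) = 6.107012

x=83.139725 y=6.107012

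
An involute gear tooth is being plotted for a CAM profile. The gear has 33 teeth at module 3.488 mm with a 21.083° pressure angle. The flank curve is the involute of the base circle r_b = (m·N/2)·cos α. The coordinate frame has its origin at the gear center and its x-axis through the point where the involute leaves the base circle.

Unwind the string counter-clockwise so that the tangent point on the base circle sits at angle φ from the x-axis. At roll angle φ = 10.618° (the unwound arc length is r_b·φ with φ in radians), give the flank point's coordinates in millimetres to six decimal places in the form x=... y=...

pitch radius r_p = m·N/2 = 3.488·33/2 = 57.552000
base radius r_b = r_p·cos α = 57.552000·cos 21.083° = 53.699487
roll angle φ = 10.618° = 0.18531906 rad
x = r_b·(cos φ + φ·sin φ) = 53.699487·(0.98287751 + 0.18531906·0.18426014) = 54.613690
y = r_b·(sin φ − φ·cos φ) = 53.699487·(0.18426014 − 0.18531906·0.98287751) = 0.113532

x=54.613690 y=0.113532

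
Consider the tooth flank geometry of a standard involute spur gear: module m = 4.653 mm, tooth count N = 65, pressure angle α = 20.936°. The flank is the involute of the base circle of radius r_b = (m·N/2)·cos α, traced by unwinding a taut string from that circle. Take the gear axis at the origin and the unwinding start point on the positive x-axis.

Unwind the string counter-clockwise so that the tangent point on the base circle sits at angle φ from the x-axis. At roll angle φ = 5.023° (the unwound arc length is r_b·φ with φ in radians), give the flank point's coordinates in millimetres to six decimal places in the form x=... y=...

x=141.780527 y=0.031697

pitch radius r_p = m·N/2 = 4.653·65/2 = 151.222500
base radius r_b = r_p·cos α = 151.222500·cos 20.936° = 141.238812
roll angle φ = 5.023° = 0.08766789 rad
x = r_b·(cos φ + φ·sin φ) = 141.238812·(0.99615963 + 0.08766789·0.08755563) = 141.780527
y = r_b·(sin φ − φ·cos φ) = 141.238812·(0.08755563 − 0.08766789·0.99615963) = 0.031697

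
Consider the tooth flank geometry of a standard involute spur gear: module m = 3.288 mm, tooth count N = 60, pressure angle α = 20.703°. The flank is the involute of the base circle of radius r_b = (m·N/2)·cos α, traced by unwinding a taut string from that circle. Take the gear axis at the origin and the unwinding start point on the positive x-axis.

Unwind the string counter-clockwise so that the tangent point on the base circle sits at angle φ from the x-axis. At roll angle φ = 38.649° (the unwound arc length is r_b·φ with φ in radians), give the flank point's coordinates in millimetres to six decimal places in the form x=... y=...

x=110.934525 y=9.017713

pitch radius r_p = m·N/2 = 3.288·60/2 = 98.640000
base radius r_b = r_p·cos α = 98.640000·cos 20.703° = 92.270373
roll angle φ = 38.649° = 0.67455230 rad
x = r_b·(cos φ + φ·sin φ) = 92.270373·(0.78098664 + 0.67455230·0.62454773) = 110.934525
y = r_b·(sin φ − φ·cos φ) = 92.270373·(0.62454773 − 0.67455230·0.78098664) = 9.017713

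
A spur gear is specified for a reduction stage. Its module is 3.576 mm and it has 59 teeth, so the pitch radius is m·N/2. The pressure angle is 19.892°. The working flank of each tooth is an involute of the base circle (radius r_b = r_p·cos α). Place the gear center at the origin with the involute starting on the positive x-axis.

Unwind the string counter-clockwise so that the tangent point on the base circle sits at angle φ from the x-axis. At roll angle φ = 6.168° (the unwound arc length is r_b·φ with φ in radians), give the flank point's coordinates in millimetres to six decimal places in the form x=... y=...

x=99.771022 y=0.041204

pitch radius r_p = m·N/2 = 3.576·59/2 = 105.492000
base radius r_b = r_p·cos α = 105.492000·cos 19.892° = 99.197888
roll angle φ = 6.168° = 0.10765191 rad
x = r_b·(cos φ + φ·sin φ) = 99.197888·(0.99421113 + 0.10765191·0.10744410) = 99.771022
y = r_b·(sin φ − φ·cos φ) = 99.197888·(0.10744410 − 0.10765191·0.99421113) = 0.041204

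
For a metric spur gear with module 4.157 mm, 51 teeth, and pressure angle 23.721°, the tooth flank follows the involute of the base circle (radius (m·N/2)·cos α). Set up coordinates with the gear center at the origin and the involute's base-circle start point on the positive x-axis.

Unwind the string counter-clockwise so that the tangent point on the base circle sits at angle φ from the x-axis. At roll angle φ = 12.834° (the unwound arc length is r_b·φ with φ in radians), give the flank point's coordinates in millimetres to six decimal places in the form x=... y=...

pitch radius r_p = m·N/2 = 4.157·51/2 = 106.003500
base radius r_b = r_p·cos α = 106.003500·cos 23.721° = 97.047817
roll angle φ = 12.834° = 0.22399556 rad
x = r_b·(cos φ + φ·sin φ) = 97.047817·(0.97501771 + 0.22399556·0.22212712) = 99.452002
y = r_b·(sin φ − φ·cos φ) = 97.047817·(0.22212712 − 0.22399556·0.97501771) = 0.361745

x=99.452002 y=0.361745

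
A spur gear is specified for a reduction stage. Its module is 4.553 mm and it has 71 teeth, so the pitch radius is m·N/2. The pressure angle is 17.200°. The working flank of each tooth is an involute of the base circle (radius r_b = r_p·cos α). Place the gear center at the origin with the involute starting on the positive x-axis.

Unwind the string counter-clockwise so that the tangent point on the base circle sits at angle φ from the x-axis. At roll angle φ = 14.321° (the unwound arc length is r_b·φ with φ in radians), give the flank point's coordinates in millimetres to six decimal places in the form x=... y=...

pitch radius r_p = m·N/2 = 4.553·71/2 = 161.631500
base radius r_b = r_p·cos α = 161.631500·cos 17.200° = 154.403075
roll angle φ = 14.321° = 0.24994860 rad
x = r_b·(cos φ + φ·sin φ) = 154.403075·(0.96892514 + 0.24994860·0.24735416) = 159.151118
y = r_b·(sin φ − φ·cos φ) = 154.403075·(0.24735416 − 0.24994860·0.96892514) = 0.798677

x=159.151118 y=0.798677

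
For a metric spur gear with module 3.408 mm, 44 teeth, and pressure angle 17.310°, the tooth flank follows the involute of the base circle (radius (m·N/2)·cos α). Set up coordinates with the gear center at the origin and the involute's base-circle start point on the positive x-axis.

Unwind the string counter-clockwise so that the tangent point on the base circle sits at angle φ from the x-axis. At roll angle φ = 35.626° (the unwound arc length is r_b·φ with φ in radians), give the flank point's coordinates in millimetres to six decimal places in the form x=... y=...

x=84.108568 y=5.517224

pitch radius r_p = m·N/2 = 3.408·44/2 = 74.976000
base radius r_b = r_p·cos α = 74.976000·cos 17.310° = 71.580253
roll angle φ = 35.626° = 0.62179100 rad
x = r_b·(cos φ + φ·sin φ) = 71.580253·(0.81283652 + 0.62179100·0.58249188) = 84.108568
y = r_b·(sin φ − φ·cos φ) = 71.580253·(0.58249188 − 0.62179100·0.81283652) = 5.517224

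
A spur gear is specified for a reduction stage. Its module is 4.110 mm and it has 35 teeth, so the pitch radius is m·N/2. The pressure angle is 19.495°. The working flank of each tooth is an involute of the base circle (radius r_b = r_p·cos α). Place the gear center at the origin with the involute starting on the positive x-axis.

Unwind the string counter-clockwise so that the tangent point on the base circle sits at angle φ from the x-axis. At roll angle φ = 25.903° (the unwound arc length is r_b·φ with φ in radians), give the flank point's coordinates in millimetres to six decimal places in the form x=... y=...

pitch radius r_p = m·N/2 = 4.110·35/2 = 71.925000
base radius r_b = r_p·cos α = 71.925000·cos 19.495° = 67.801584
roll angle φ = 25.903° = 0.45209264 rad
x = r_b·(cos φ + φ·sin φ) = 67.801584·(0.89953491 + 0.45209264·0.43684889) = 74.380445
y = r_b·(sin φ − φ·cos φ) = 67.801584·(0.43684889 − 0.45209264·0.89953491) = 2.045966

x=74.380445 y=2.045966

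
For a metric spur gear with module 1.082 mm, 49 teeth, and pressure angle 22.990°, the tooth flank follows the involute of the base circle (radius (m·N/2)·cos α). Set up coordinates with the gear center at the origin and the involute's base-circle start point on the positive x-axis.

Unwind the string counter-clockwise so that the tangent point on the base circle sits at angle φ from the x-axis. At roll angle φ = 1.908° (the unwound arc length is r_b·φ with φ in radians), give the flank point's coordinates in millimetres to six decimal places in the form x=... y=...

pitch radius r_p = m·N/2 = 1.082·49/2 = 26.509000
base radius r_b = r_p·cos α = 26.509000·cos 22.990° = 24.403471
roll angle φ = 1.908° = 0.03330088 rad
x = r_b·(cos φ + φ·sin φ) = 24.403471·(0.99944558 + 0.03330088·0.03329473) = 24.416998
y = r_b·(sin φ − φ·cos φ) = 24.403471·(0.03329473 − 0.03330088·0.99944558) = 0.000300

x=24.416998 y=0.000300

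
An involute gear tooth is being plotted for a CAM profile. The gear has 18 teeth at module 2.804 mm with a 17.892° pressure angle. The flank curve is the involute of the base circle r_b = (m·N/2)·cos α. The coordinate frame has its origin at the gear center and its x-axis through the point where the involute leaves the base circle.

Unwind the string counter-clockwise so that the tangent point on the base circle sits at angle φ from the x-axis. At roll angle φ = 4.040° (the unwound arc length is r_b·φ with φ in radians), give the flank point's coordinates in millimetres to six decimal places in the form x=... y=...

x=24.075146 y=0.002805

pitch radius r_p = m·N/2 = 2.804·18/2 = 25.236000
base radius r_b = r_p·cos α = 25.236000·cos 17.892° = 24.015519
roll angle φ = 4.040° = 0.07051130 rad
x = r_b·(cos φ + φ·sin φ) = 24.015519·(0.99751511 + 0.07051130·0.07045289) = 24.075146
y = r_b·(sin φ − φ·cos φ) = 24.015519·(0.07045289 − 0.07051130·0.99751511) = 0.002805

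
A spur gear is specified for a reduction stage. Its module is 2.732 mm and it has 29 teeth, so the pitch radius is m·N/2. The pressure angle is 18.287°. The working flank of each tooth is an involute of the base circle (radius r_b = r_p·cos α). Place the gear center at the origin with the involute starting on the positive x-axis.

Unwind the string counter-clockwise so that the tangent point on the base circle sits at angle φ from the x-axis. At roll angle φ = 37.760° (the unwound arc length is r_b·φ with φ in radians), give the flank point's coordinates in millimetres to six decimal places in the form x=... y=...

pitch radius r_p = m·N/2 = 2.732·29/2 = 39.614000
base radius r_b = r_p·cos α = 39.614000·cos 18.287° = 37.613362
roll angle φ = 37.760° = 0.65903633 rad
x = r_b·(cos φ + φ·sin φ) = 37.613362·(0.79058271 + 0.65903633·0.61235527) = 44.915886
y = r_b·(sin φ − φ·cos φ) = 37.613362·(0.61235527 − 0.65903633·0.79058271) = 3.435324

x=44.915886 y=3.435324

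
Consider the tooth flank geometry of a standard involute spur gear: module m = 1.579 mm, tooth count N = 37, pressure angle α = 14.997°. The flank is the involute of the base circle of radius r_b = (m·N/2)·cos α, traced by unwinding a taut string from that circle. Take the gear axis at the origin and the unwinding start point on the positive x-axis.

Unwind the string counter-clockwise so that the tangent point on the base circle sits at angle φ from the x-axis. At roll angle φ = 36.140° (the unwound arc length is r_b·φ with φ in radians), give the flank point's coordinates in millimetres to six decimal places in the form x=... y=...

pitch radius r_p = m·N/2 = 1.579·37/2 = 29.211500
base radius r_b = r_p·cos α = 29.211500·cos 14.997° = 28.216538
roll angle φ = 36.140° = 0.63076199 rad
x = r_b·(cos φ + φ·sin φ) = 28.216538·(0.80757835 + 0.63076199·0.58976030) = 33.283572
y = r_b·(sin φ − φ·cos φ) = 28.216538·(0.58976030 − 0.63076199·0.80757835) = 2.267779

x=33.283572 y=2.267779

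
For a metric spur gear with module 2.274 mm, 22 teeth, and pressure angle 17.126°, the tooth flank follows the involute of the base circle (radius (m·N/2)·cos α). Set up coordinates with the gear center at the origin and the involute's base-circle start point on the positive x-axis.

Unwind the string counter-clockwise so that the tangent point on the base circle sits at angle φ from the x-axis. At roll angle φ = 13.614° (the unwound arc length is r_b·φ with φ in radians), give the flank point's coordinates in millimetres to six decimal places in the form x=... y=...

pitch radius r_p = m·N/2 = 2.274·22/2 = 25.014000
base radius r_b = r_p·cos α = 25.014000·cos 17.126° = 23.904866
roll angle φ = 13.614° = 0.23760912 rad
x = r_b·(cos φ + φ·sin φ) = 23.904866·(0.97190352 + 0.23760912·0.23537960) = 24.570183
y = r_b·(sin φ − φ·cos φ) = 23.904866·(0.23537960 − 0.23760912·0.97190352) = 0.106292

x=24.570183 y=0.106292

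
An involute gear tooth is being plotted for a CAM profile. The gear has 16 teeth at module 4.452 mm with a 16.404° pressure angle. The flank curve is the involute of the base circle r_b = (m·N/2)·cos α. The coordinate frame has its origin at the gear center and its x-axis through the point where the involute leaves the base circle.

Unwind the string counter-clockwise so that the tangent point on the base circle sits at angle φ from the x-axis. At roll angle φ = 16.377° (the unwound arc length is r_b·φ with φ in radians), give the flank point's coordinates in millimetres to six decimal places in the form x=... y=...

x=35.533541 y=0.263790

pitch radius r_p = m·N/2 = 4.452·16/2 = 35.616000
base radius r_b = r_p·cos α = 35.616000·cos 16.404° = 34.166224
roll angle φ = 16.377° = 0.28583257 rad
x = r_b·(cos φ + φ·sin φ) = 34.166224·(0.95942724 + 0.28583257·0.28195634) = 35.533541
y = r_b·(sin φ − φ·cos φ) = 34.166224·(0.28195634 − 0.28583257·0.95942724) = 0.263790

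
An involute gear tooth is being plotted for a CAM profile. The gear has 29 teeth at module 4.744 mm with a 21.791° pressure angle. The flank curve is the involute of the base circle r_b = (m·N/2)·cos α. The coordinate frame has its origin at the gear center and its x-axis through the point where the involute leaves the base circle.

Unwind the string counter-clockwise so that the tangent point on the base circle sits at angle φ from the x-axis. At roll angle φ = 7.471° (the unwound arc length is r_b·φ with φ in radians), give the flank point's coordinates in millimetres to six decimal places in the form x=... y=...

x=64.413386 y=0.047122

pitch radius r_p = m·N/2 = 4.744·29/2 = 68.788000
base radius r_b = r_p·cos α = 68.788000·cos 21.791° = 63.872695
roll angle φ = 7.471° = 0.13039355 rad
x = r_b·(cos φ + φ·sin φ) = 63.872695·(0.99151080 + 0.13039355·0.13002436) = 64.413386
y = r_b·(sin φ − φ·cos φ) = 63.872695·(0.13002436 − 0.13039355·0.99151080) = 0.047122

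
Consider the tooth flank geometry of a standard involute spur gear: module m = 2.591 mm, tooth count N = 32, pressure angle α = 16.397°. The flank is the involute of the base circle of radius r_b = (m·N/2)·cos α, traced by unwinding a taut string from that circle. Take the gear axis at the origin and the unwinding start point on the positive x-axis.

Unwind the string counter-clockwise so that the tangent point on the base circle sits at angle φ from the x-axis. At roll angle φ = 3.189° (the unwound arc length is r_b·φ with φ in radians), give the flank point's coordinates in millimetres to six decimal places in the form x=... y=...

pitch radius r_p = m·N/2 = 2.591·32/2 = 41.456000
base radius r_b = r_p·cos α = 41.456000·cos 16.397° = 39.769933
roll angle φ = 3.189° = 0.05565855 rad
x = r_b·(cos φ + φ·sin φ) = 39.769933·(0.99845146 + 0.05565855·0.05562982) = 39.831486
y = r_b·(sin φ − φ·cos φ) = 39.769933·(0.05562982 − 0.05565855·0.99845146) = 0.002285

x=39.831486 y=0.002285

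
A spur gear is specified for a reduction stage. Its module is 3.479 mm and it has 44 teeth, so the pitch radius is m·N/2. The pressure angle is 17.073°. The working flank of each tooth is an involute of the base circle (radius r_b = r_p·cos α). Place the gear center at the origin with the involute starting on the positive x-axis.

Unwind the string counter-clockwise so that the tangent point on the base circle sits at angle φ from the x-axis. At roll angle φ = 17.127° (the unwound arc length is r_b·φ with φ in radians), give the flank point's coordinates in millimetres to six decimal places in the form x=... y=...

pitch radius r_p = m·N/2 = 3.479·44/2 = 76.538000
base radius r_b = r_p·cos α = 76.538000·cos 17.073° = 73.165083
roll angle φ = 17.127° = 0.29892254 rad
x = r_b·(cos φ + φ·sin φ) = 73.165083·(0.95565435 + 0.29892254·0.29449070) = 76.361245
y = r_b·(sin φ − φ·cos φ) = 73.165083·(0.29449070 − 0.29892254·0.95565435) = 0.645614

x=76.361245 y=0.645614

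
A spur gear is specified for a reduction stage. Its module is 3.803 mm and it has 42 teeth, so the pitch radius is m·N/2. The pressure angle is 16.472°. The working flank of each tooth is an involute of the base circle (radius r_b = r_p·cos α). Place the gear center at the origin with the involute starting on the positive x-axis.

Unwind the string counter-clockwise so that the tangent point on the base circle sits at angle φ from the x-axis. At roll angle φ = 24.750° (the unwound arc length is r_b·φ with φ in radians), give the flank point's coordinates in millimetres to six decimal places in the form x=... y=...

pitch radius r_p = m·N/2 = 3.803·42/2 = 79.863000
base radius r_b = r_p·cos α = 79.863000·cos 16.472° = 76.585296
roll angle φ = 24.750° = 0.43196899 rad
x = r_b·(cos φ + φ·sin φ) = 76.585296·(0.90814317 + 0.43196899·0.41865974) = 83.400713
y = r_b·(sin φ − φ·cos φ) = 76.585296·(0.41865974 − 0.43196899·0.90814317) = 2.019558

x=83.400713 y=2.019558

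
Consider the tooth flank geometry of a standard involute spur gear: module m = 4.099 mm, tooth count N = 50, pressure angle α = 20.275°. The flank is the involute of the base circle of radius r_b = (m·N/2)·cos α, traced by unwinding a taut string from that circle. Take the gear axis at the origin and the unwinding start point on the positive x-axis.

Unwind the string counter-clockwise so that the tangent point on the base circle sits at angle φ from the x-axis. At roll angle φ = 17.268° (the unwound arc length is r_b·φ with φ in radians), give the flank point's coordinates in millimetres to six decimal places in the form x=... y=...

pitch radius r_p = m·N/2 = 4.099·50/2 = 102.475000
base radius r_b = r_p·cos α = 102.475000·cos 20.275° = 96.125672
roll angle φ = 17.268° = 0.30138346 rad
x = r_b·(cos φ + φ·sin φ) = 96.125672·(0.95492674 + 0.30138346·0.29684159) = 100.392679
y = r_b·(sin φ − φ·cos φ) = 96.125672·(0.29684159 − 0.30138346·0.95492674) = 0.869213

x=100.392679 y=0.869213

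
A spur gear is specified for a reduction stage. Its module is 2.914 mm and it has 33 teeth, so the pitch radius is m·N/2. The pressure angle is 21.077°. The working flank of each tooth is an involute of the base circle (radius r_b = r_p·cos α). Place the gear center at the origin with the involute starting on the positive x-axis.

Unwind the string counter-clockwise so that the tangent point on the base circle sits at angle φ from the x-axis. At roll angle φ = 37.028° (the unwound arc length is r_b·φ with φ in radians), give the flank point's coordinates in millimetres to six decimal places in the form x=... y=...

x=53.277359 y=3.870387

pitch radius r_p = m·N/2 = 2.914·33/2 = 48.081000
base radius r_b = r_p·cos α = 48.081000·cos 21.077° = 44.864284
roll angle φ = 37.028° = 0.64626052 rad
x = r_b·(cos φ + φ·sin φ) = 44.864284·(0.79834131 + 0.64626052·0.60220524) = 53.277359
y = r_b·(sin φ − φ·cos φ) = 44.864284·(0.60220524 − 0.64626052·0.79834131) = 3.870387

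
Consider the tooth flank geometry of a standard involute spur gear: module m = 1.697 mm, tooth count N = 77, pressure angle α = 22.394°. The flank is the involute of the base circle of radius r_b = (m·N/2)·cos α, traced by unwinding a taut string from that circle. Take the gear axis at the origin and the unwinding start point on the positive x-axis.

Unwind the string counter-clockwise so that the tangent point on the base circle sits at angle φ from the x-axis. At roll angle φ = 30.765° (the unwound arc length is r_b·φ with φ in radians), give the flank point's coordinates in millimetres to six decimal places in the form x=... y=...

pitch radius r_p = m·N/2 = 1.697·77/2 = 65.334500
base radius r_b = r_p·cos α = 65.334500·cos 22.394° = 60.407360
roll angle φ = 30.765° = 0.53695054 rad
x = r_b·(cos φ + φ·sin φ) = 60.407360·(0.85927253 + 0.53695054·0.51151806) = 68.497864
y = r_b·(sin φ − φ·cos φ) = 60.407360·(0.51151806 − 0.53695054·0.85927253) = 3.028294

x=68.497864 y=3.028294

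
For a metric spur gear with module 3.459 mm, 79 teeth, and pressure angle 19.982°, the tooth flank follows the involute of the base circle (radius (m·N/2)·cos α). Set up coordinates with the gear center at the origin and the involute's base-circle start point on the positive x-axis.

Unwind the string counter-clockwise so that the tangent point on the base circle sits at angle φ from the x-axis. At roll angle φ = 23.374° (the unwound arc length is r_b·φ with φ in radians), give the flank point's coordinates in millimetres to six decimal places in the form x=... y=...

pitch radius r_p = m·N/2 = 3.459·79/2 = 136.630500
base radius r_b = r_p·cos α = 136.630500·cos 19.982° = 128.405347
roll angle φ = 23.374° = 0.40795326 rad
x = r_b·(cos φ + φ·sin φ) = 128.405347·(0.91793475 + 0.40795326·0.39673139) = 138.649861
y = r_b·(sin φ − φ·cos φ) = 128.405347·(0.39673139 − 0.40795326·0.91793475) = 2.857907

x=138.649861 y=2.857907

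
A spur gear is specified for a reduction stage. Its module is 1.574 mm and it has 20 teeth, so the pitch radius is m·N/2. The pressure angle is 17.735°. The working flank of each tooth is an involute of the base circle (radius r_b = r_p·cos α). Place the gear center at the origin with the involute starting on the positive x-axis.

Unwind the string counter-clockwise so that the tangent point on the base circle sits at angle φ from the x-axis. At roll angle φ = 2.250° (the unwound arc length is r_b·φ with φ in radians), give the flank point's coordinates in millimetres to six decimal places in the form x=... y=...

pitch radius r_p = m·N/2 = 1.574·20/2 = 15.740000
base radius r_b = r_p·cos α = 15.740000·cos 17.735° = 14.991966
roll angle φ = 2.250° = 0.03926991 rad
x = r_b·(cos φ + φ·sin φ) = 14.991966·(0.99922904 + 0.03926991·0.03925982) = 15.003521
y = r_b·(sin φ − φ·cos φ) = 14.991966·(0.03925982 − 0.03926991·0.99922904) = 0.000303

x=15.003521 y=0.000303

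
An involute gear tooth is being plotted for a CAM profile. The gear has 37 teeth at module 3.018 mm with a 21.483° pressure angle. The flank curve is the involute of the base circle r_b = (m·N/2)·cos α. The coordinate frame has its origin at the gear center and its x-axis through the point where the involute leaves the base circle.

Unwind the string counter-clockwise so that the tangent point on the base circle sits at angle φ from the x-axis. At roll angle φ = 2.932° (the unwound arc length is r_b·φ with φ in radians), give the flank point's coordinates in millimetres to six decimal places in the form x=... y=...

x=52.022054 y=0.002320

pitch radius r_p = m·N/2 = 3.018·37/2 = 55.833000
base radius r_b = r_p·cos α = 55.833000·cos 21.483° = 51.954073
roll angle φ = 2.932° = 0.05117305 rad
x = r_b·(cos φ + φ·sin φ) = 51.954073·(0.99869094 + 0.05117305·0.05115072) = 52.022054
y = r_b·(sin φ − φ·cos φ) = 51.954073·(0.05115072 − 0.05117305·0.99869094) = 0.002320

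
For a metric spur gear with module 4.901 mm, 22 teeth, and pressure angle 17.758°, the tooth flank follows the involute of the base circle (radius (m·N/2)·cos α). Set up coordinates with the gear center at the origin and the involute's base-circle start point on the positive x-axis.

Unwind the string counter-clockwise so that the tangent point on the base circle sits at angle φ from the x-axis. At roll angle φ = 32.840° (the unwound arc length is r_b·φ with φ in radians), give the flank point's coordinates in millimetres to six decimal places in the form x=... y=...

pitch radius r_p = m·N/2 = 4.901·22/2 = 53.911000
base radius r_b = r_p·cos α = 53.911000·cos 17.758° = 51.342315
roll angle φ = 32.840° = 0.57316613 rad
x = r_b·(cos φ + φ·sin φ) = 51.342315·(0.84018822 + 0.57316613·0.54229490) = 59.095686
y = r_b·(sin φ − φ·cos φ) = 51.342315·(0.54229490 − 0.57316613·0.84018822) = 3.117889

x=59.095686 y=3.117889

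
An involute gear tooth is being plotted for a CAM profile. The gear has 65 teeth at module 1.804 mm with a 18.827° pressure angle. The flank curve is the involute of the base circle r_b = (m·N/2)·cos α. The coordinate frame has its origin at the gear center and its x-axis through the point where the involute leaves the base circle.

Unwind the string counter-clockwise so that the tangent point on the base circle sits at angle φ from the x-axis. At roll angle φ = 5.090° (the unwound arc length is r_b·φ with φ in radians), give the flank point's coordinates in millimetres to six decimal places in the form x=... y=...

pitch radius r_p = m·N/2 = 1.804·65/2 = 58.630000
base radius r_b = r_p·cos α = 58.630000·cos 18.827° = 55.493136
roll angle φ = 5.090° = 0.08883726 rad
x = r_b·(cos φ + φ·sin φ) = 55.493136·(0.99605657 + 0.08883726·0.08872045) = 55.711682
y = r_b·(sin φ − φ·cos φ) = 55.493136·(0.08872045 − 0.08883726·0.99605657) = 0.012959

x=55.711682 y=0.012959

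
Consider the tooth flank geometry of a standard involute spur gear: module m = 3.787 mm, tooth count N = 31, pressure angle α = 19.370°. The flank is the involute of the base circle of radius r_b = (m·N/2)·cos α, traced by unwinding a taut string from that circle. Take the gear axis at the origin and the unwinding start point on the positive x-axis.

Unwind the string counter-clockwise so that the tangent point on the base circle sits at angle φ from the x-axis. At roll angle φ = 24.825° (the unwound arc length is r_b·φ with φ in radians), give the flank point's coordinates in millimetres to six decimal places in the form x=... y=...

pitch radius r_p = m·N/2 = 3.787·31/2 = 58.698500
base radius r_b = r_p·cos α = 58.698500·cos 19.370° = 55.375956
roll angle φ = 24.825° = 0.43327799 rad
x = r_b·(cos φ + φ·sin φ) = 55.375956·(0.90759437 + 0.43327799·0.41984814) = 60.332399
y = r_b·(sin φ − φ·cos φ) = 55.375956·(0.41984814 − 0.43327799·0.90759437) = 1.473414

x=60.332399 y=1.473414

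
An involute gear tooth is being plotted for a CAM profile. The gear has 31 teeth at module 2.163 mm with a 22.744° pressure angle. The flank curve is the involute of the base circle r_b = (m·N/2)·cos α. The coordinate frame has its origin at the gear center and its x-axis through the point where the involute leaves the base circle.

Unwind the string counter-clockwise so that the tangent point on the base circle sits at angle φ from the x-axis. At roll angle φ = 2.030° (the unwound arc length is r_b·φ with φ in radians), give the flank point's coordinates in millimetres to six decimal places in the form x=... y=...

pitch radius r_p = m·N/2 = 2.163·31/2 = 33.526500
base radius r_b = r_p·cos α = 33.526500·cos 22.744° = 30.919528
roll angle φ = 2.030° = 0.03543018 rad
x = r_b·(cos φ + φ·sin φ) = 30.919528·(0.99937242 + 0.03543018·0.03542277) = 30.938929
y = r_b·(sin φ − φ·cos φ) = 30.919528·(0.03542277 − 0.03543018·0.99937242) = 0.000458

x=30.938929 y=0.000458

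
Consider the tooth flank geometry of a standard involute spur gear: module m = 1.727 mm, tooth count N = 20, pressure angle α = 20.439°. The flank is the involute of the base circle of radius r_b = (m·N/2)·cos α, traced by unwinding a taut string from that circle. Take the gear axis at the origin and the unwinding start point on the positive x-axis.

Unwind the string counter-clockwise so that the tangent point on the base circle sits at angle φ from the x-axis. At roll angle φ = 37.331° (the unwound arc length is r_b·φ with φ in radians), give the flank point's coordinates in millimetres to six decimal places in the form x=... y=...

x=19.261640 y=1.429626

pitch radius r_p = m·N/2 = 1.727·20/2 = 17.270000
base radius r_b = r_p·cos α = 17.270000·cos 20.439° = 16.182759
roll angle φ = 37.331° = 0.65154886 rad
x = r_b·(cos φ + φ·sin φ) = 16.182759·(0.79514549 + 0.65154886·0.60641870) = 19.261640
y = r_b·(sin φ − φ·cos φ) = 16.182759·(0.60641870 − 0.65154886·0.79514549) = 1.429626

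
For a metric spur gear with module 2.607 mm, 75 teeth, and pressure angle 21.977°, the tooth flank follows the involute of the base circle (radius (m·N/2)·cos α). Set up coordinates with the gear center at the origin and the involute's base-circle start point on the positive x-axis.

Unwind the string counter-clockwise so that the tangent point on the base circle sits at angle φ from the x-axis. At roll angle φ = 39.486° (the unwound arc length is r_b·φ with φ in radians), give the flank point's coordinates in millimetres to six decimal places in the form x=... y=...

pitch radius r_p = m·N/2 = 2.607·75/2 = 97.762500
base radius r_b = r_p·cos α = 97.762500·cos 21.977° = 90.658505
roll angle φ = 39.486° = 0.68916071 rad
x = r_b·(cos φ + φ·sin φ) = 90.658505·(0.77177998 + 0.68916071·0.63588966) = 109.697712
y = r_b·(sin φ − φ·cos φ) = 90.658505·(0.63588966 − 0.68916071·0.77177998) = 9.429320

x=109.697712 y=9.429320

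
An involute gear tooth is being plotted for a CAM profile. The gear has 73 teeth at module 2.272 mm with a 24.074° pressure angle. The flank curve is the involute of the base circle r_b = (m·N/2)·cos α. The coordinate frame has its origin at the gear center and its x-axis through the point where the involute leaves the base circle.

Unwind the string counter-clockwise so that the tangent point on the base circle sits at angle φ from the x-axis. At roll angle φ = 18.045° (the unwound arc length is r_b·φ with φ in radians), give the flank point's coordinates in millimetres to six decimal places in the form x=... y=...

x=79.377350 y=0.780636

pitch radius r_p = m·N/2 = 2.272·73/2 = 82.928000
base radius r_b = r_p·cos α = 82.928000·cos 24.074° = 75.714871
roll angle φ = 18.045° = 0.31494466 rad
x = r_b·(cos φ + φ·sin φ) = 75.714871·(0.95081352 + 0.31494466·0.30976386) = 79.377350
y = r_b·(sin φ − φ·cos φ) = 75.714871·(0.30976386 − 0.31494466·0.95081352) = 0.780636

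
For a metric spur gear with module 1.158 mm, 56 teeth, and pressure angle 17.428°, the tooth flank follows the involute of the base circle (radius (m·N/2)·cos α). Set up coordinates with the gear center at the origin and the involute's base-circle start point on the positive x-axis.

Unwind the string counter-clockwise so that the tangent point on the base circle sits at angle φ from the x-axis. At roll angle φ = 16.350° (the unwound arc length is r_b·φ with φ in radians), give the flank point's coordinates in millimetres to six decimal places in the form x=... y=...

x=32.169578 y=0.237674

pitch radius r_p = m·N/2 = 1.158·56/2 = 32.424000
base radius r_b = r_p·cos α = 32.424000·cos 17.428° = 30.935546
roll angle φ = 16.350° = 0.28536133 rad
x = r_b·(cos φ + φ·sin φ) = 30.935546·(0.95956000 + 0.28536133·0.28150419) = 32.169578
y = r_b·(sin φ − φ·cos φ) = 30.935546·(0.28150419 − 0.28536133·0.95956000) = 0.237674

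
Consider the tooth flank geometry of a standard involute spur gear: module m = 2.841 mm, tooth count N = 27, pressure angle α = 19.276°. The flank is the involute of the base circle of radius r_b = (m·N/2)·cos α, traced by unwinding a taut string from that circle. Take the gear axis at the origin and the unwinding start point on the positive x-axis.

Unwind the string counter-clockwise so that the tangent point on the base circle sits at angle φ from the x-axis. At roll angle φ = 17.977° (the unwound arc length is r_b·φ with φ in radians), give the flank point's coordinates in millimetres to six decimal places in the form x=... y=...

x=37.941761 y=0.369088

pitch radius r_p = m·N/2 = 2.841·27/2 = 38.353500
base radius r_b = r_p·cos α = 38.353500·cos 19.276° = 36.203376
roll angle φ = 17.977° = 0.31375784 rad
x = r_b·(cos φ + φ·sin φ) = 36.203376·(0.95118049 + 0.31375784·0.30863519) = 37.941761
y = r_b·(sin φ − φ·cos φ) = 36.203376·(0.30863519 − 0.31375784·0.95118049) = 0.369088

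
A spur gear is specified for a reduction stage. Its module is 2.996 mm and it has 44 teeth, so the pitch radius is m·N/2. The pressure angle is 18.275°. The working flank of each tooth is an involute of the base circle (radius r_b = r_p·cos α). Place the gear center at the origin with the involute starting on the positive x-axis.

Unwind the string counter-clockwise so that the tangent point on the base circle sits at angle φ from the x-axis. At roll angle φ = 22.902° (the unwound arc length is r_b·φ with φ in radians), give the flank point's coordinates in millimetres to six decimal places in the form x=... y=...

x=67.389491 y=1.311186

pitch radius r_p = m·N/2 = 2.996·44/2 = 65.912000
base radius r_b = r_p·cos α = 65.912000·cos 18.275° = 62.587556
roll angle φ = 22.902° = 0.39971531 rad
x = r_b·(cos φ + φ·sin φ) = 62.587556·(0.92117182 + 0.39971531·0.38915611) = 67.389491
y = r_b·(sin φ − φ·cos φ) = 62.587556·(0.38915611 − 0.39971531·0.92117182) = 1.311186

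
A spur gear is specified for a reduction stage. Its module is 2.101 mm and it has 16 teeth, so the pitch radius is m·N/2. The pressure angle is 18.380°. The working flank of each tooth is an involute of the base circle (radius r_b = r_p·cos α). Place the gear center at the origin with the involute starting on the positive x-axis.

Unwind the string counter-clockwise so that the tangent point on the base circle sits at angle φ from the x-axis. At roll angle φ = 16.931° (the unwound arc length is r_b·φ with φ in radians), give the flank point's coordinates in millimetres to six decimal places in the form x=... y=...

pitch radius r_p = m·N/2 = 2.101·16/2 = 16.808000
base radius r_b = r_p·cos α = 16.808000·cos 18.380° = 15.950559
roll angle φ = 16.931° = 0.29550170 rad
x = r_b·(cos φ + φ·sin φ) = 15.950559·(0.95665616 + 0.29550170·0.29121984) = 16.631841
y = r_b·(sin φ − φ·cos φ) = 15.950559·(0.29121984 − 0.29550170·0.95665616) = 0.136000

x=16.631841 y=0.136000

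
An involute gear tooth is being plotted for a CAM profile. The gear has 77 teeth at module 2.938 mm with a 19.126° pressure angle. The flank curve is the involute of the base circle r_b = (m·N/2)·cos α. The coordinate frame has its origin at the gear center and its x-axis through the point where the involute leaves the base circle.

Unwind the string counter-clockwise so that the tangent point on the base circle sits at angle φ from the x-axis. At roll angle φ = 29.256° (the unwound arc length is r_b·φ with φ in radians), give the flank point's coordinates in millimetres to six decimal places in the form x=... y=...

x=119.905970 y=4.620006

pitch radius r_p = m·N/2 = 2.938·77/2 = 113.113000
base radius r_b = r_p·cos α = 113.113000·cos 19.126° = 106.869200
roll angle φ = 29.256° = 0.51061353 rad
x = r_b·(cos φ + φ·sin φ) = 106.869200·(0.87244483 + 0.51061353·0.48871261) = 119.905970
y = r_b·(sin φ − φ·cos φ) = 106.869200·(0.48871261 − 0.51061353·0.87244483) = 4.620006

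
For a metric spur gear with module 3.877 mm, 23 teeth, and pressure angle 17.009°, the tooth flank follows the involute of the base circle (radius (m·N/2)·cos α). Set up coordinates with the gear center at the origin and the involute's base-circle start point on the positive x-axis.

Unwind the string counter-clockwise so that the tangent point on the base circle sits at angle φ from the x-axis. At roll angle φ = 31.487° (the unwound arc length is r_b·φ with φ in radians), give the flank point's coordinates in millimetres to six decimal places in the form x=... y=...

pitch radius r_p = m·N/2 = 3.877·23/2 = 44.585500
base radius r_b = r_p·cos α = 44.585500·cos 17.009° = 42.635278
roll angle φ = 31.487° = 0.54955182 rad
x = r_b·(cos φ + φ·sin φ) = 42.635278·(0.85275869 + 0.54955182·0.52230509) = 48.595366
y = r_b·(sin φ − φ·cos φ) = 42.635278·(0.52230509 − 0.54955182·0.85275869) = 2.288235

x=48.595366 y=2.288235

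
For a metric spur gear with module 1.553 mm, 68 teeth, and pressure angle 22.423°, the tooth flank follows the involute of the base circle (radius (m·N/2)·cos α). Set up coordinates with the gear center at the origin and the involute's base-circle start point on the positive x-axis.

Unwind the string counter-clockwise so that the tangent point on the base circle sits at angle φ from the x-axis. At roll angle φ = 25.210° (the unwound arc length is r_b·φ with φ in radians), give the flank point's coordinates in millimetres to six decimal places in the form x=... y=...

x=53.308306 y=1.359268

pitch radius r_p = m·N/2 = 1.553·68/2 = 52.802000
base radius r_b = r_p·cos α = 52.802000·cos 22.423° = 48.809799
roll angle φ = 25.210° = 0.43999750 rad
x = r_b·(cos φ + φ·sin φ) = 48.809799·(0.90475273 + 0.43999750·0.42593721) = 53.308306
y = r_b·(sin φ − φ·cos φ) = 48.809799·(0.42593721 − 0.43999750·0.90475273) = 1.359268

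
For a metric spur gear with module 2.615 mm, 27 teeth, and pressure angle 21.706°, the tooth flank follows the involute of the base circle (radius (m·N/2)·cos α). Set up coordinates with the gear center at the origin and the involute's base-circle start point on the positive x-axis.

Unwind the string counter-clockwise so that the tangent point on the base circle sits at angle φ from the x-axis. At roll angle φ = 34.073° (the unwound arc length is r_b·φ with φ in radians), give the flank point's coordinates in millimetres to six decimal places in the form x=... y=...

pitch radius r_p = m·N/2 = 2.615·27/2 = 35.302500
base radius r_b = r_p·cos α = 35.302500·cos 21.706° = 32.799336
roll angle φ = 34.073° = 0.59468604 rad
x = r_b·(cos φ + φ·sin φ) = 32.799336·(0.82832444 + 0.59468604·0.56024872) = 38.096314
y = r_b·(sin φ − φ·cos φ) = 32.799336·(0.56024872 − 0.59468604·0.82832444) = 2.219063

x=38.096314 y=2.219063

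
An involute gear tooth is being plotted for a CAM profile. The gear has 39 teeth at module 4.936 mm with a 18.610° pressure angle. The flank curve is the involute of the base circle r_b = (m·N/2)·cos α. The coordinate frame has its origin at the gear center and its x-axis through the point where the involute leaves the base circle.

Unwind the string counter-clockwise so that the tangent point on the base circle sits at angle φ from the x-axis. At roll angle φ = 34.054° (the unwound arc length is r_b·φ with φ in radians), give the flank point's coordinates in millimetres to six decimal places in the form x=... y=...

x=105.935939 y=6.161433

pitch radius r_p = m·N/2 = 4.936·39/2 = 96.252000
base radius r_b = r_p·cos α = 96.252000·cos 18.610° = 91.219245
roll angle φ = 34.054° = 0.59435442 rad
x = r_b·(cos φ + φ·sin φ) = 91.219245·(0.82851018 + 0.59435442·0.55997400) = 105.935939
y = r_b·(sin φ − φ·cos φ) = 91.219245·(0.55997400 − 0.59435442·0.82851018) = 6.161433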